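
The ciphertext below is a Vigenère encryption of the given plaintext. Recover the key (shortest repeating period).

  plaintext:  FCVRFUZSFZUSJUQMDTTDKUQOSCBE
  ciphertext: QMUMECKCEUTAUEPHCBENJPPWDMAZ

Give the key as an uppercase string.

LKZVZI

  i= 0: Q-F = 11 → L
  i= 1: M-C = 10 → K
  i= 2: U-V = 25 → Z
  i= 3: M-R = 21 → V
  i= 4: E-F = 25 → Z
  i= 5: C-U =  8 → I
  i= 6: K-Z = 11 → L
  i= 7: C-S = 10 → K
  i= 8: E-F = 25 → Z
  i= 9: U-Z = 21 → V
  i=10: T-U = 25 → Z
  i=11: A-S =  8 → I
  i=12: U-J = 11 → L
  i=13: E-U = 10 → K
  i=14: P-Q = 25 → Z
  i=15: H-M = 21 → V
  i=16: C-D = 25 → Z
  i=17: B-T =  8 → I
  i=18: E-T = 11 → L
  i=19: N-D = 10 → K
  i=20: J-K = 25 → Z
  i=21: P-U = 21 → V
  i=22: P-Q = 25 → Z
  i=23: W-O =  8 → I
  i=24: D-S = 11 → L
  i=25: M-C = 10 → K
  i=26: A-B = 25 → Z
  i=27: Z-E = 21 → V
  shifts repeat with period 6: LKZVZI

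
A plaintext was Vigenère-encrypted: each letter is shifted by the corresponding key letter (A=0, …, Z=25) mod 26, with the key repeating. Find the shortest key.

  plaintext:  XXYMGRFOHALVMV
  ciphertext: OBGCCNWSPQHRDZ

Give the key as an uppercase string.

REIQWW

  i= 0: O-X = 17 → R
  i= 1: B-X =  4 → E
  i= 2: G-Y =  8 → I
  i= 3: C-M = 16 → Q
  i= 4: C-G = 22 → W
  i= 5: N-R = 22 → W
  i= 6: W-F = 17 → R
  i= 7: S-O =  4 → E
  i= 8: P-H =  8 → I
  i= 9: Q-A = 16 → Q
  i=10: H-L = 22 → W
  i=11: R-V = 22 → W
  i=12: D-M = 17 → R
  i=13: Z-V =  4 → E
  shifts repeat with period 6: REIQWW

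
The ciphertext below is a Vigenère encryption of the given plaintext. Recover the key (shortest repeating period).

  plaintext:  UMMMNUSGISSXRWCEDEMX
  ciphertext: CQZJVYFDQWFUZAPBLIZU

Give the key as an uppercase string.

IENX

  i= 0: C-U =  8 → I
  i= 1: Q-M =  4 → E
  i= 2: Z-M = 13 → N
  i= 3: J-M = 23 → X
  i= 4: V-N =  8 → I
  i= 5: Y-U =  4 → E
  i= 6: F-S = 13 → N
  i= 7: D-G = 23 → X
  i= 8: Q-I =  8 → I
  i= 9: W-S =  4 → E
  i=10: F-S = 13 → N
  i=11: U-X = 23 → X
  i=12: Z-R =  8 → I
  i=13: A-W =  4 → E
  i=14: P-C = 13 → N
  i=15: B-E = 23 → X
  i=16: L-D =  8 → I
  i=17: I-E =  4 → E
  i=18: Z-M = 13 → N
  i=19: U-X = 23 → X
  shifts repeat with period 4: IENX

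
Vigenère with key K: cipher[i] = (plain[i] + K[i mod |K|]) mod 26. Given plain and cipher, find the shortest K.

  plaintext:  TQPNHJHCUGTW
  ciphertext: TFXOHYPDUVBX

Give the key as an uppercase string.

APIB

  i= 0: T-T =  0 → A
  i= 1: F-Q = 15 → P
  i= 2: X-P =  8 → I
  i= 3: O-N =  1 → B
  i= 4: H-H =  0 → A
  i= 5: Y-J = 15 → P
  i= 6: P-H =  8 → I
  i= 7: D-C =  1 → B
  i= 8: U-U =  0 → A
  i= 9: V-G = 15 → P
  i=10: B-T =  8 → I
  i=11: X-W =  1 → B
  shifts repeat with period 4: APIB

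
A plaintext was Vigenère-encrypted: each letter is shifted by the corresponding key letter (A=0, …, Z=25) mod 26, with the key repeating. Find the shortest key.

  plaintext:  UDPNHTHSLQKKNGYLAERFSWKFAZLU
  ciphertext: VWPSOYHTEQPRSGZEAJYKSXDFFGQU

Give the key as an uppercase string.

BTAFHFA

  i= 0: V-U =  1 → B
  i= 1: W-D = 19 → T
  i= 2: P-P =  0 → A
  i= 3: S-N =  5 → F
  i= 4: O-H =  7 → H
  i= 5: Y-T =  5 → F
  i= 6: H-H =  0 → A
  i= 7: T-S =  1 → B
  i= 8: E-L = 19 → T
  i= 9: Q-Q =  0 → A
  i=10: P-K =  5 → F
  i=11: R-K =  7 → H
  i=12: S-N =  5 → F
  i=13: G-G =  0 → A
  i=14: Z-Y =  1 → B
  i=15: E-L = 19 → T
  i=16: A-A =  0 → A
  i=17: J-E =  5 → F
  i=18: Y-R =  7 → H
  i=19: K-F =  5 → F
  i=20: S-S =  0 → A
  i=21: X-W =  1 → B
  i=22: D-K = 19 → T
  i=23: F-F =  0 → A
  i=24: F-A =  5 → F
  i=25: G-Z =  7 → H
  i=26: Q-L =  5 → F
  i=27: U-U =  0 → A
  shifts repeat with period 7: BTAFHFA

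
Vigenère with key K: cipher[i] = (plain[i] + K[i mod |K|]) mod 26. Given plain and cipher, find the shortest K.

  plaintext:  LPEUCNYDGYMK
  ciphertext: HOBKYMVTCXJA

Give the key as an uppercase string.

WZXQ

  i= 0: H-L = 22 → W
  i= 1: O-P = 25 → Z
  i= 2: B-E = 23 → X
  i= 3: K-U = 16 → Q
  i= 4: Y-C = 22 → W
  i= 5: M-N = 25 → Z
  i= 6: V-Y = 23 → X
  i= 7: T-D = 16 → Q
  i= 8: C-G = 22 → W
  i= 9: X-Y = 25 → Z
  i=10: J-M = 23 → X
  i=11: A-K = 16 → Q
  shifts repeat with period 4: WZXQ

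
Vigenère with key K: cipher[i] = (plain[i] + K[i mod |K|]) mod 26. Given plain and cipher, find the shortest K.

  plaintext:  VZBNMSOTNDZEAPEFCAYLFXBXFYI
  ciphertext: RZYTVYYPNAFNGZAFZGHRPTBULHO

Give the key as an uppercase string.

WAXGJGK

  i= 0: R-V = 22 → W
  i= 1: Z-Z =  0 → A
  i= 2: Y-B = 23 → X
  i= 3: T-N =  6 → G
  i= 4: V-M =  9 → J
  i= 5: Y-S =  6 → G
  i= 6: Y-O = 10 → K
  i= 7: P-T = 22 → W
  i= 8: N-N =  0 → A
  i= 9: A-D = 23 → X
  i=10: F-Z =  6 → G
  i=11: N-E =  9 → J
  i=12: G-A =  6 → G
  i=13: Z-P = 10 → K
  i=14: A-E = 22 → W
  i=15: F-F =  0 → A
  i=16: Z-C = 23 → X
  i=17: G-A =  6 → G
  i=18: H-Y =  9 → J
  i=19: R-L =  6 → G
  i=20: P-F = 10 → K
  i=21: T-X = 22 → W
  i=22: B-B =  0 → A
  i=23: U-X = 23 → X
  i=24: L-F =  6 → G
  i=25: H-Y =  9 → J
  i=26: O-I =  6 → G
  shifts repeat with period 7: WAXGJGK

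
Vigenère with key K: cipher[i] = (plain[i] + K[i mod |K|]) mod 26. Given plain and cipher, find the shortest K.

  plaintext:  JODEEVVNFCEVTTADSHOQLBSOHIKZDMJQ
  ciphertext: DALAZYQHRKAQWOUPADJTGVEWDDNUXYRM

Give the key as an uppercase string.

  i= 0: D-J = 20 → U
  i= 1: A-O = 12 → M
  i= 2: L-D =  8 → I
  i= 3: A-E = 22 → W
  i= 4: Z-E = 21 → V
  i= 5: Y-V =  3 → D
  i= 6: Q-V = 21 → V
  i= 7: H-N = 20 → U
  i= 8: R-F = 12 → M
  i= 9: K-C =  8 → I
  i=10: A-E = 22 → W
  i=11: Q-V = 21 → V
  i=12: W-T =  3 → D
  i=13: O-T = 21 → V
  i=14: U-A = 20 → U
  i=15: P-D = 12 → M
  i=16: A-S =  8 → I
  i=17: D-H = 22 → W
  i=18: J-O = 21 → V
  i=19: T-Q =  3 → D
  i=20: G-L = 21 → V
  i=21: V-B = 20 → U
  i=22: E-S = 12 → M
  i=23: W-O =  8 → I
  i=24: D-H = 22 → W
  i=25: D-I = 21 → V
  i=26: N-K =  3 → D
  i=27: U-Z = 21 → V
  i=28: X-D = 20 → U
  i=29: Y-M = 12 → M
  i=30: R-J =  8 → I
  i=31: M-Q = 22 → W
  shifts repeat with period 7: UMIWVDV

UMIWVDV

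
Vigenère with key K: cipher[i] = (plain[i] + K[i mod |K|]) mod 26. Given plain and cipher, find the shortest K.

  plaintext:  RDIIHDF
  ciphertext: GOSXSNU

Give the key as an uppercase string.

  i= 0: G-R = 15 → P
  i= 1: O-D = 11 → L
  i= 2: S-I = 10 → K
  i= 3: X-I = 15 → P
  i= 4: S-H = 11 → L
  i= 5: N-D = 10 → K
  i= 6: U-F = 15 → P
  shifts repeat with period 3: PLK

PLK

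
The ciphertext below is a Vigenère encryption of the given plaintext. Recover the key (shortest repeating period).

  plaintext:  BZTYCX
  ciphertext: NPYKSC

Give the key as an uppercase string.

MQF

  i= 0: N-B = 12 → M
  i= 1: P-Z = 16 → Q
  i= 2: Y-T =  5 → F
  i= 3: K-Y = 12 → M
  i= 4: S-C = 16 → Q
  i= 5: C-X =  5 → F
  shifts repeat with period 3: MQF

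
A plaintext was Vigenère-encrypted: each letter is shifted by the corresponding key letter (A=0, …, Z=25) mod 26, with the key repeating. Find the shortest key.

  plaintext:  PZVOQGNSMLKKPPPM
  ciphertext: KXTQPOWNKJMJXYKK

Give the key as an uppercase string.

  i= 0: K-P = 21 → V
  i= 1: X-Z = 24 → Y
  i= 2: T-V = 24 → Y
  i= 3: Q-O =  2 → C
  i= 4: P-Q = 25 → Z
  i= 5: O-G =  8 → I
  i= 6: W-N =  9 → J
  i= 7: N-S = 21 → V
  i= 8: K-M = 24 → Y
  i= 9: J-L = 24 → Y
  i=10: M-K =  2 → C
  i=11: J-K = 25 → Z
  i=12: X-P =  8 → I
  i=13: Y-P =  9 → J
  i=14: K-P = 21 → V
  i=15: K-M = 24 → Y
  shifts repeat with period 7: VYYCZIJ

VYYCZIJ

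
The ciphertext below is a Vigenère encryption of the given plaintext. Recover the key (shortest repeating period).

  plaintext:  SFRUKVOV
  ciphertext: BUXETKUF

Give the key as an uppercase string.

  i= 0: B-S =  9 → J
  i= 1: U-F = 15 → P
  i= 2: X-R =  6 → G
  i= 3: E-U = 10 → K
  i= 4: T-K =  9 → J
  i= 5: K-V = 15 → P
  i= 6: U-O =  6 → G
  i= 7: F-V = 10 → K
  shifts repeat with period 4: JPGK

JPGK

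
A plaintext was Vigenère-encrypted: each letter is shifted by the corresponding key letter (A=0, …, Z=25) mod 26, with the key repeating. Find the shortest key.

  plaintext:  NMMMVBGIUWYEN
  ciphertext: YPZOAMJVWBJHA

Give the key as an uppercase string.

LDNCF

  i= 0: Y-N = 11 → L
  i= 1: P-M =  3 → D
  i= 2: Z-M = 13 → N
  i= 3: O-M =  2 → C
  i= 4: A-V =  5 → F
  i= 5: M-B = 11 → L
  i= 6: J-G =  3 → D
  i= 7: V-I = 13 → N
  i= 8: W-U =  2 → C
  i= 9: B-W =  5 → F
  i=10: J-Y = 11 → L
  i=11: H-E =  3 → D
  i=12: A-N = 13 → N
  shifts repeat with period 5: LDNCF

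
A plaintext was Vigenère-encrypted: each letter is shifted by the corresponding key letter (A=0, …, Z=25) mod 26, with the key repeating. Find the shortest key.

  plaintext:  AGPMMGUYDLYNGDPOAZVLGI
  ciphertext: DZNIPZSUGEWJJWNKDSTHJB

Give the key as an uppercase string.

DTYW

  i= 0: D-A =  3 → D
  i= 1: Z-G = 19 → T
  i= 2: N-P = 24 → Y
  i= 3: I-M = 22 → W
  i= 4: P-M =  3 → D
  i= 5: Z-G = 19 → T
  i= 6: S-U = 24 → Y
  i= 7: U-Y = 22 → W
  i= 8: G-D =  3 → D
  i= 9: E-L = 19 → T
  i=10: W-Y = 24 → Y
  i=11: J-N = 22 → W
  i=12: J-G =  3 → D
  i=13: W-D = 19 → T
  i=14: N-P = 24 → Y
  i=15: K-O = 22 → W
  i=16: D-A =  3 → D
  i=17: S-Z = 19 → T
  i=18: T-V = 24 → Y
  i=19: H-L = 22 → W
  i=20: J-G =  3 → D
  i=21: B-I = 19 → T
  shifts repeat with period 4: DTYW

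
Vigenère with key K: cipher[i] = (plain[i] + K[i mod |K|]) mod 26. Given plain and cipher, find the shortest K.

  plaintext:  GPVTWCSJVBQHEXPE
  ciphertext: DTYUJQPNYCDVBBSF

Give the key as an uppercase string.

  i= 0: D-G = 23 → X
  i= 1: T-P =  4 → E
  i= 2: Y-V =  3 → D
  i= 3: U-T =  1 → B
  i= 4: J-W = 13 → N
  i= 5: Q-C = 14 → O
  i= 6: P-S = 23 → X
  i= 7: N-J =  4 → E
  i= 8: Y-V =  3 → D
  i= 9: C-B =  1 → B
  i=10: D-Q = 13 → N
  i=11: V-H = 14 → O
  i=12: B-E = 23 → X
  i=13: B-X =  4 → E
  i=14: S-P =  3 → D
  i=15: F-E =  1 → B
  shifts repeat with period 6: XEDBNO

XEDBNO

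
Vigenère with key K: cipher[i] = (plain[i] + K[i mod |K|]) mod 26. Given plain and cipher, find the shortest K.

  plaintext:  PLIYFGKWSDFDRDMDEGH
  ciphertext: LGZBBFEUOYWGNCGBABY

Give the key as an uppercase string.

WVRDWZUY

  i= 0: L-P = 22 → W
  i= 1: G-L = 21 → V
  i= 2: Z-I = 17 → R
  i= 3: B-Y =  3 → D
  i= 4: B-F = 22 → W
  i= 5: F-G = 25 → Z
  i= 6: E-K = 20 → U
  i= 7: U-W = 24 → Y
  i= 8: O-S = 22 → W
  i= 9: Y-D = 21 → V
  i=10: W-F = 17 → R
  i=11: G-D =  3 → D
  i=12: N-R = 22 → W
  i=13: C-D = 25 → Z
  i=14: G-M = 20 → U
  i=15: B-D = 24 → Y
  i=16: A-E = 22 → W
  i=17: B-G = 21 → V
  i=18: Y-H = 17 → R
  shifts repeat with period 8: WVRDWZUY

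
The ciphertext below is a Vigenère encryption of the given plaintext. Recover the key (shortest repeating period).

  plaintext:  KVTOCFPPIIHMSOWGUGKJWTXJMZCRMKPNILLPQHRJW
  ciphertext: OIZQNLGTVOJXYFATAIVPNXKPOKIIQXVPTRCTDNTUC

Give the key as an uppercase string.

  i= 0: O-K =  4 → E
  i= 1: I-V = 13 → N
  i= 2: Z-T =  6 → G
  i= 3: Q-O =  2 → C
  i= 4: N-C = 11 → L
  i= 5: L-F =  6 → G
  i= 6: G-P = 17 → R
  i= 7: T-P =  4 → E
  i= 8: V-I = 13 → N
  i= 9: O-I =  6 → G
  i=10: J-H =  2 → C
  i=11: X-M = 11 → L
  i=12: Y-S =  6 → G
  i=13: F-O = 17 → R
  i=14: A-W =  4 → E
  i=15: T-G = 13 → N
  i=16: A-U =  6 → G
  i=17: I-G =  2 → C
  i=18: V-K = 11 → L
  i=19: P-J =  6 → G
  i=20: N-W = 17 → R
  i=21: X-T =  4 → E
  i=22: K-X = 13 → N
  i=23: P-J =  6 → G
  i=24: O-M =  2 → C
  i=25: K-Z = 11 → L
  i=26: I-C =  6 → G
  i=27: I-R = 17 → R
  i=28: Q-M =  4 → E
  i=29: X-K = 13 → N
  i=30: V-P =  6 → G
  i=31: P-N =  2 → C
  i=32: T-I = 11 → L
  i=33: R-L =  6 → G
  i=34: C-L = 17 → R
  i=35: T-P =  4 → E
  i=36: D-Q = 13 → N
  i=37: N-H =  6 → G
  i=38: T-R =  2 → C
  i=39: U-J = 11 → L
  i=40: C-W =  6 → G
  shifts repeat with period 7: ENGCLGR

ENGCLGR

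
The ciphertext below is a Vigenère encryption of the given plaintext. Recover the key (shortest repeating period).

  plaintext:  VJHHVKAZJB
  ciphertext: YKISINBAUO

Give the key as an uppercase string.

DBBLN

  i= 0: Y-V =  3 → D
  i= 1: K-J =  1 → B
  i= 2: I-H =  1 → B
  i= 3: S-H = 11 → L
  i= 4: I-V = 13 → N
  i= 5: N-K =  3 → D
  i= 6: B-A =  1 → B
  i= 7: A-Z =  1 → B
  i= 8: U-J = 11 → L
  i= 9: O-B = 13 → N
  shifts repeat with period 5: DBBLN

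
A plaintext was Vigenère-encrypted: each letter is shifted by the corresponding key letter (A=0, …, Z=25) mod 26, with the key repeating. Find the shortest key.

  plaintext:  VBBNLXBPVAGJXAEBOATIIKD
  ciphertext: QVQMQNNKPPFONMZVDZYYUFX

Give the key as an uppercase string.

  i= 0: Q-V = 21 → V
  i= 1: V-B = 20 → U
  i= 2: Q-B = 15 → P
  i= 3: M-N = 25 → Z
  i= 4: Q-L =  5 → F
  i= 5: N-X = 16 → Q
  i= 6: N-B = 12 → M
  i= 7: K-P = 21 → V
  i= 8: P-V = 20 → U
  i= 9: P-A = 15 → P
  i=10: F-G = 25 → Z
  i=11: O-J =  5 → F
  i=12: N-X = 16 → Q
  i=13: M-A = 12 → M
  i=14: Z-E = 21 → V
  i=15: V-B = 20 → U
  i=16: D-O = 15 → P
  i=17: Z-A = 25 → Z
  i=18: Y-T =  5 → F
  i=19: Y-I = 16 → Q
  i=20: U-I = 12 → M
  i=21: F-K = 21 → V
  i=22: X-D = 20 → U
  shifts repeat with period 7: VUPZFQM

VUPZFQM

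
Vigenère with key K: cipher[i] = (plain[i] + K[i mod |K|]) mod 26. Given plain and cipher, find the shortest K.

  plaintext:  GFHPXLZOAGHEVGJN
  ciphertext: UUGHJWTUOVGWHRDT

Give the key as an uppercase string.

OPZSMLUG

  i= 0: U-G = 14 → O
  i= 1: U-F = 15 → P
  i= 2: G-H = 25 → Z
  i= 3: H-P = 18 → S
  i= 4: J-X = 12 → M
  i= 5: W-L = 11 → L
  i= 6: T-Z = 20 → U
  i= 7: U-O =  6 → G
  i= 8: O-A = 14 → O
  i= 9: V-G = 15 → P
  i=10: G-H = 25 → Z
  i=11: W-E = 18 → S
  i=12: H-V = 12 → M
  i=13: R-G = 11 → L
  i=14: D-J = 20 → U
  i=15: T-N =  6 → G
  shifts repeat with period 8: OPZSMLUG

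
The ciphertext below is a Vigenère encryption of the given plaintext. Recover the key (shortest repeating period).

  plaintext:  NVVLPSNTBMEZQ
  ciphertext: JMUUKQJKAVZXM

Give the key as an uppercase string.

WRZJVY

  i= 0: J-N = 22 → W
  i= 1: M-V = 17 → R
  i= 2: U-V = 25 → Z
  i= 3: U-L =  9 → J
  i= 4: K-P = 21 → V
  i= 5: Q-S = 24 → Y
  i= 6: J-N = 22 → W
  i= 7: K-T = 17 → R
  i= 8: A-B = 25 → Z
  i= 9: V-M =  9 → J
  i=10: Z-E = 21 → V
  i=11: X-Z = 24 → Y
  i=12: M-Q = 22 → W
  shifts repeat with period 6: WRZJVY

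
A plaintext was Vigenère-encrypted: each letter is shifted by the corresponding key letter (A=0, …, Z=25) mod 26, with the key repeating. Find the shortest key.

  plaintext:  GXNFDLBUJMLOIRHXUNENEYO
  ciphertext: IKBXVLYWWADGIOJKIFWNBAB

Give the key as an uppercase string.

CNOSSAX

  i= 0: I-G =  2 → C
  i= 1: K-X = 13 → N
  i= 2: B-N = 14 → O
  i= 3: X-F = 18 → S
  i= 4: V-D = 18 → S
  i= 5: L-L =  0 → A
  i= 6: Y-B = 23 → X
  i= 7: W-U =  2 → C
  i= 8: W-J = 13 → N
  i= 9: A-M = 14 → O
  i=10: D-L = 18 → S
  i=11: G-O = 18 → S
  i=12: I-I =  0 → A
  i=13: O-R = 23 → X
  i=14: J-H =  2 → C
  i=15: K-X = 13 → N
  i=16: I-U = 14 → O
  i=17: F-N = 18 → S
  i=18: W-E = 18 → S
  i=19: N-N =  0 → A
  i=20: B-E = 23 → X
  i=21: A-Y =  2 → C
  i=22: B-O = 13 → N
  shifts repeat with period 7: CNOSSAX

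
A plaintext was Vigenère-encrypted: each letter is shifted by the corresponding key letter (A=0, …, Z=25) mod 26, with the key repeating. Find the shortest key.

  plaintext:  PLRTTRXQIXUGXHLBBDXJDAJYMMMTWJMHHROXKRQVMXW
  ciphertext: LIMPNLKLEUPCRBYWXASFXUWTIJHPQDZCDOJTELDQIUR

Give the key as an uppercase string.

WXVWUUNV

  i= 0: L-P = 22 → W
  i= 1: I-L = 23 → X
  i= 2: M-R = 21 → V
  i= 3: P-T = 22 → W
  i= 4: N-T = 20 → U
  i= 5: L-R = 20 → U
  i= 6: K-X = 13 → N
  i= 7: L-Q = 21 → V
  i= 8: E-I = 22 → W
  i= 9: U-X = 23 → X
  i=10: P-U = 21 → V
  i=11: C-G = 22 → W
  i=12: R-X = 20 → U
  i=13: B-H = 20 → U
  i=14: Y-L = 13 → N
  i=15: W-B = 21 → V
  i=16: X-B = 22 → W
  i=17: A-D = 23 → X
  i=18: S-X = 21 → V
  i=19: F-J = 22 → W
  i=20: X-D = 20 → U
  i=21: U-A = 20 → U
  i=22: W-J = 13 → N
  i=23: T-Y = 21 → V
  i=24: I-M = 22 → W
  i=25: J-M = 23 → X
  i=26: H-M = 21 → V
  i=27: P-T = 22 → W
  i=28: Q-W = 20 → U
  i=29: D-J = 20 → U
  i=30: Z-M = 13 → N
  i=31: C-H = 21 → V
  i=32: D-H = 22 → W
  i=33: O-R = 23 → X
  i=34: J-O = 21 → V
  i=35: T-X = 22 → W
  i=36: E-K = 20 → U
  i=37: L-R = 20 → U
  i=38: D-Q = 13 → N
  i=39: Q-V = 21 → V
  i=40: I-M = 22 → W
  i=41: U-X = 23 → X
  i=42: R-W = 21 → V
  shifts repeat with period 8: WXVWUUNV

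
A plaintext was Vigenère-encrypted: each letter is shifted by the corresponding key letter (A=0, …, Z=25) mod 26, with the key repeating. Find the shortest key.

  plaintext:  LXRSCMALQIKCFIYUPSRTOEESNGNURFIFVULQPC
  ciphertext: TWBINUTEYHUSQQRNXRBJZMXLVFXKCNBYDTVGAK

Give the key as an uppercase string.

  i= 0: T-L =  8 → I
  i= 1: W-X = 25 → Z
  i= 2: B-R = 10 → K
  i= 3: I-S = 16 → Q
  i= 4: N-C = 11 → L
  i= 5: U-M =  8 → I
  i= 6: T-A = 19 → T
  i= 7: E-L = 19 → T
  i= 8: Y-Q =  8 → I
  i= 9: H-I = 25 → Z
  i=10: U-K = 10 → K
  i=11: S-C = 16 → Q
  i=12: Q-F = 11 → L
  i=13: Q-I =  8 → I
  i=14: R-Y = 19 → T
  i=15: N-U = 19 → T
  i=16: X-P =  8 → I
  i=17: R-S = 25 → Z
  i=18: B-R = 10 → K
  i=19: J-T = 16 → Q
  i=20: Z-O = 11 → L
  i=21: M-E =  8 → I
  i=22: X-E = 19 → T
  i=23: L-S = 19 → T
  i=24: V-N =  8 → I
  i=25: F-G = 25 → Z
  i=26: X-N = 10 → K
  i=27: K-U = 16 → Q
  i=28: C-R = 11 → L
  i=29: N-F =  8 → I
  i=30: B-I = 19 → T
  i=31: Y-F = 19 → T
  i=32: D-V =  8 → I
  i=33: T-U = 25 → Z
  i=34: V-L = 10 → K
  i=35: G-Q = 16 → Q
  i=36: A-P = 11 → L
  i=37: K-C =  8 → I
  shifts repeat with period 8: IZKQLITT

IZKQLITT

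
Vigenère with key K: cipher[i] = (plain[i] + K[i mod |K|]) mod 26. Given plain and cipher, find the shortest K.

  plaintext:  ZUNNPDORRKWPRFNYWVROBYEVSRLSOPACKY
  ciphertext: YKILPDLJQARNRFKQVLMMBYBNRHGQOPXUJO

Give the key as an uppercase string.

  i= 0: Y-Z = 25 → Z
  i= 1: K-U = 16 → Q
  i= 2: I-N = 21 → V
  i= 3: L-N = 24 → Y
  i= 4: P-P =  0 → A
  i= 5: D-D =  0 → A
  i= 6: L-O = 23 → X
  i= 7: J-R = 18 → S
  i= 8: Q-R = 25 → Z
  i= 9: A-K = 16 → Q
  i=10: R-W = 21 → V
  i=11: N-P = 24 → Y
  i=12: R-R =  0 → A
  i=13: F-F =  0 → A
  i=14: K-N = 23 → X
  i=15: Q-Y = 18 → S
  i=16: V-W = 25 → Z
  i=17: L-V = 16 → Q
  i=18: M-R = 21 → V
  i=19: M-O = 24 → Y
  i=20: B-B =  0 → A
  i=21: Y-Y =  0 → A
  i=22: B-E = 23 → X
  i=23: N-V = 18 → S
  i=24: R-S = 25 → Z
  i=25: H-R = 16 → Q
  i=26: G-L = 21 → V
  i=27: Q-S = 24 → Y
  i=28: O-O =  0 → A
  i=29: P-P =  0 → A
  i=30: X-A = 23 → X
  i=31: U-C = 18 → S
  i=32: J-K = 25 → Z
  i=33: O-Y = 16 → Q
  shifts repeat with period 8: ZQVYAAXS

ZQVYAAXS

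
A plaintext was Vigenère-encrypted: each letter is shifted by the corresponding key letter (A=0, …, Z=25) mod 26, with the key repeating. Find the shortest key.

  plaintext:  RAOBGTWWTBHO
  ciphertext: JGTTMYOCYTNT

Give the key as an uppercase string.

SGF

  i= 0: J-R = 18 → S
  i= 1: G-A =  6 → G
  i= 2: T-O =  5 → F
  i= 3: T-B = 18 → S
  i= 4: M-G =  6 → G
  i= 5: Y-T =  5 → F
  i= 6: O-W = 18 → S
  i= 7: C-W =  6 → G
  i= 8: Y-T =  5 → F
  i= 9: T-B = 18 → S
  i=10: N-H =  6 → G
  i=11: T-O =  5 → F
  shifts repeat with period 3: SGF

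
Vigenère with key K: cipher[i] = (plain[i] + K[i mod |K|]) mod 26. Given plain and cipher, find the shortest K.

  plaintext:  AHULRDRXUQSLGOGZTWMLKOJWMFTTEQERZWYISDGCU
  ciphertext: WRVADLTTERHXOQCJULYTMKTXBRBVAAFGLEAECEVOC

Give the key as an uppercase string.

WKBPMIC

  i= 0: W-A = 22 → W
  i= 1: R-H = 10 → K
  i= 2: V-U =  1 → B
  i= 3: A-L = 15 → P
  i= 4: D-R = 12 → M
  i= 5: L-D =  8 → I
  i= 6: T-R =  2 → C
  i= 7: T-X = 22 → W
  i= 8: E-U = 10 → K
  i= 9: R-Q =  1 → B
  i=10: H-S = 15 → P
  i=11: X-L = 12 → M
  i=12: O-G =  8 → I
  i=13: Q-O =  2 → C
  i=14: C-G = 22 → W
  i=15: J-Z = 10 → K
  i=16: U-T =  1 → B
  i=17: L-W = 15 → P
  i=18: Y-M = 12 → M
  i=19: T-L =  8 → I
  i=20: M-K =  2 → C
  i=21: K-O = 22 → W
  i=22: T-J = 10 → K
  i=23: X-W =  1 → B
  i=24: B-M = 15 → P
  i=25: R-F = 12 → M
  i=26: B-T =  8 → I
  i=27: V-T =  2 → C
  i=28: A-E = 22 → W
  i=29: A-Q = 10 → K
  i=30: F-E =  1 → B
  i=31: G-R = 15 → P
  i=32: L-Z = 12 → M
  i=33: E-W =  8 → I
  i=34: A-Y =  2 → C
  i=35: E-I = 22 → W
  i=36: C-S = 10 → K
  i=37: E-D =  1 → B
  i=38: V-G = 15 → P
  i=39: O-C = 12 → M
  i=40: C-U =  8 → I
  shifts repeat with period 7: WKBPMIC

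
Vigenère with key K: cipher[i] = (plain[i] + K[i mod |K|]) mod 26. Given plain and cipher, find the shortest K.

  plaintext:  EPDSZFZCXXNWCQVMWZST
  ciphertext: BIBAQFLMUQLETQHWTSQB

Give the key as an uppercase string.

XTYIRAMK

  i= 0: B-E = 23 → X
  i= 1: I-P = 19 → T
  i= 2: B-D = 24 → Y
  i= 3: A-S =  8 → I
  i= 4: Q-Z = 17 → R
  i= 5: F-F =  0 → A
  i= 6: L-Z = 12 → M
  i= 7: M-C = 10 → K
  i= 8: U-X = 23 → X
  i= 9: Q-X = 19 → T
  i=10: L-N = 24 → Y
  i=11: E-W =  8 → I
  i=12: T-C = 17 → R
  i=13: Q-Q =  0 → A
  i=14: H-V = 12 → M
  i=15: W-M = 10 → K
  i=16: T-W = 23 → X
  i=17: S-Z = 19 → T
  i=18: Q-S = 24 → Y
  i=19: B-T =  8 → I
  shifts repeat with period 8: XTYIRAMK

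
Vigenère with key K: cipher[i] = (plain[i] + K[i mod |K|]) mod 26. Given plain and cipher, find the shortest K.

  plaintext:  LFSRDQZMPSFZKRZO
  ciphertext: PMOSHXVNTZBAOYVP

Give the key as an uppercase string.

  i= 0: P-L =  4 → E
  i= 1: M-F =  7 → H
  i= 2: O-S = 22 → W
  i= 3: S-R =  1 → B
  i= 4: H-D =  4 → E
  i= 5: X-Q =  7 → H
  i= 6: V-Z = 22 → W
  i= 7: N-M =  1 → B
  i= 8: T-P =  4 → E
  i= 9: Z-S =  7 → H
  i=10: B-F = 22 → W
  i=11: A-Z =  1 → B
  i=12: O-K =  4 → E
  i=13: Y-R =  7 → H
  i=14: V-Z = 22 → W
  i=15: P-O =  1 → B
  shifts repeat with period 4: EHWB

EHWB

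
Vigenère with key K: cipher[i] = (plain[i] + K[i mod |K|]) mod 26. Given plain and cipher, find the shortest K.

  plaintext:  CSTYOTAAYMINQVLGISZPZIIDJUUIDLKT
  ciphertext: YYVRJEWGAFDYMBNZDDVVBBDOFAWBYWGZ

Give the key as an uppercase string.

WGCTVL

  i= 0: Y-C = 22 → W
  i= 1: Y-S =  6 → G
  i= 2: V-T =  2 → C
  i= 3: R-Y = 19 → T
  i= 4: J-O = 21 → V
  i= 5: E-T = 11 → L
  i= 6: W-A = 22 → W
  i= 7: G-A =  6 → G
  i= 8: A-Y =  2 → C
  i= 9: F-M = 19 → T
  i=10: D-I = 21 → V
  i=11: Y-N = 11 → L
  i=12: M-Q = 22 → W
  i=13: B-V =  6 → G
  i=14: N-L =  2 → C
  i=15: Z-G = 19 → T
  i=16: D-I = 21 → V
  i=17: D-S = 11 → L
  i=18: V-Z = 22 → W
  i=19: V-P =  6 → G
  i=20: B-Z =  2 → C
  i=21: B-I = 19 → T
  i=22: D-I = 21 → V
  i=23: O-D = 11 → L
  i=24: F-J = 22 → W
  i=25: A-U =  6 → G
  i=26: W-U =  2 → C
  i=27: B-I = 19 → T
  i=28: Y-D = 21 → V
  i=29: W-L = 11 → L
  i=30: G-K = 22 → W
  i=31: Z-T =  6 → G
  shifts repeat with period 6: WGCTVL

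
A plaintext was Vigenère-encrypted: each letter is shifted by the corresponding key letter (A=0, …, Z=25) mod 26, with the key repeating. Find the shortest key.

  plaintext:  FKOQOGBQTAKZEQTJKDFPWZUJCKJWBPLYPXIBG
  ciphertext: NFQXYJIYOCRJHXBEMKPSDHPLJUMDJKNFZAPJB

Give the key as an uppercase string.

IVCHKDH

  i= 0: N-F =  8 → I
  i= 1: F-K = 21 → V
  i= 2: Q-O =  2 → C
  i= 3: X-Q =  7 → H
  i= 4: Y-O = 10 → K
  i= 5: J-G =  3 → D
  i= 6: I-B =  7 → H
  i= 7: Y-Q =  8 → I
  i= 8: O-T = 21 → V
  i= 9: C-A =  2 → C
  i=10: R-K =  7 → H
  i=11: J-Z = 10 → K
  i=12: H-E =  3 → D
  i=13: X-Q =  7 → H
  i=14: B-T =  8 → I
  i=15: E-J = 21 → V
  i=16: M-K =  2 → C
  i=17: K-D =  7 → H
  i=18: P-F = 10 → K
  i=19: S-P =  3 → D
  i=20: D-W =  7 → H
  i=21: H-Z =  8 → I
  i=22: P-U = 21 → V
  i=23: L-J =  2 → C
  i=24: J-C =  7 → H
  i=25: U-K = 10 → K
  i=26: M-J =  3 → D
  i=27: D-W =  7 → H
  i=28: J-B =  8 → I
  i=29: K-P = 21 → V
  i=30: N-L =  2 → C
  i=31: F-Y =  7 → H
  i=32: Z-P = 10 → K
  i=33: A-X =  3 → D
  i=34: P-I =  7 → H
  i=35: J-B =  8 → I
  i=36: B-G = 21 → V
  shifts repeat with period 7: IVCHKDH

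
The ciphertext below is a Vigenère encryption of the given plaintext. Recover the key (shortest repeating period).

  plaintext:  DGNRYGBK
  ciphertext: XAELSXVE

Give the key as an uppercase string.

UUR

  i= 0: X-D = 20 → U
  i= 1: A-G = 20 → U
  i= 2: E-N = 17 → R
  i= 3: L-R = 20 → U
  i= 4: S-Y = 20 → U
  i= 5: X-G = 17 → R
  i= 6: V-B = 20 → U
  i= 7: E-K = 20 → U
  shifts repeat with period 3: UUR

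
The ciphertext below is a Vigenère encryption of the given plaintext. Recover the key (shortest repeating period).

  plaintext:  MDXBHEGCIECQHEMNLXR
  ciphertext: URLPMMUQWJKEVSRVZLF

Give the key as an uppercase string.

IOOOF

  i= 0: U-M =  8 → I
  i= 1: R-D = 14 → O
  i= 2: L-X = 14 → O
  i= 3: P-B = 14 → O
  i= 4: M-H =  5 → F
  i= 5: M-E =  8 → I
  i= 6: U-G = 14 → O
  i= 7: Q-C = 14 → O
  i= 8: W-I = 14 → O
  i= 9: J-E =  5 → F
  i=10: K-C =  8 → I
  i=11: E-Q = 14 → O
  i=12: V-H = 14 → O
  i=13: S-E = 14 → O
  i=14: R-M =  5 → F
  i=15: V-N =  8 → I
  i=16: Z-L = 14 → O
  i=17: L-X = 14 → O
  i=18: F-R = 14 → O
  shifts repeat with period 5: IOOOF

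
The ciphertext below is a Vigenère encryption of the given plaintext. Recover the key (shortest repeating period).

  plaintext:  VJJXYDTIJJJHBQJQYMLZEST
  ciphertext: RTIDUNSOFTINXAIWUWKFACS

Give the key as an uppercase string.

  i= 0: R-V = 22 → W
  i= 1: T-J = 10 → K
  i= 2: I-J = 25 → Z
  i= 3: D-X =  6 → G
  i= 4: U-Y = 22 → W
  i= 5: N-D = 10 → K
  i= 6: S-T = 25 → Z
  i= 7: O-I =  6 → G
  i= 8: F-J = 22 → W
  i= 9: T-J = 10 → K
  i=10: I-J = 25 → Z
  i=11: N-H =  6 → G
  i=12: X-B = 22 → W
  i=13: A-Q = 10 → K
  i=14: I-J = 25 → Z
  i=15: W-Q =  6 → G
  i=16: U-Y = 22 → W
  i=17: W-M = 10 → K
  i=18: K-L = 25 → Z
  i=19: F-Z =  6 → G
  i=20: A-E = 22 → W
  i=21: C-S = 10 → K
  i=22: S-T = 25 → Z
  shifts repeat with period 4: WKZG

WKZG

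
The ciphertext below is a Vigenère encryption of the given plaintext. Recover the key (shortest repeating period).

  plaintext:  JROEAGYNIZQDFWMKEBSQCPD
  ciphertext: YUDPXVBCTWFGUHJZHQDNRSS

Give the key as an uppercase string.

  i= 0: Y-J = 15 → P
  i= 1: U-R =  3 → D
  i= 2: D-O = 15 → P
  i= 3: P-E = 11 → L
  i= 4: X-A = 23 → X
  i= 5: V-G = 15 → P
  i= 6: B-Y =  3 → D
  i= 7: C-N = 15 → P
  i= 8: T-I = 11 → L
  i= 9: W-Z = 23 → X
  i=10: F-Q = 15 → P
  i=11: G-D =  3 → D
  i=12: U-F = 15 → P
  i=13: H-W = 11 → L
  i=14: J-M = 23 → X
  i=15: Z-K = 15 → P
  i=16: H-E =  3 → D
  i=17: Q-B = 15 → P
  i=18: D-S = 11 → L
  i=19: N-Q = 23 → X
  i=20: R-C = 15 → P
  i=21: S-P =  3 → D
  i=22: S-D = 15 → P
  shifts repeat with period 5: PDPLX

PDPLX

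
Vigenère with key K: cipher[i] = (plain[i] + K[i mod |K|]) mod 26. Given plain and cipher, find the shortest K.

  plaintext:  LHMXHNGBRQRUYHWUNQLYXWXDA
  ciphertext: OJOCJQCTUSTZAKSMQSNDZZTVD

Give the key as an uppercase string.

DCCFCDWS

  i= 0: O-L =  3 → D
  i= 1: J-H =  2 → C
  i= 2: O-M =  2 → C
  i= 3: C-X =  5 → F
  i= 4: J-H =  2 → C
  i= 5: Q-N =  3 → D
  i= 6: C-G = 22 → W
  i= 7: T-B = 18 → S
  i= 8: U-R =  3 → D
  i= 9: S-Q =  2 → C
  i=10: T-R =  2 → C
  i=11: Z-U =  5 → F
  i=12: A-Y =  2 → C
  i=13: K-H =  3 → D
  i=14: S-W = 22 → W
  i=15: M-U = 18 → S
  i=16: Q-N =  3 → D
  i=17: S-Q =  2 → C
  i=18: N-L =  2 → C
  i=19: D-Y =  5 → F
  i=20: Z-X =  2 → C
  i=21: Z-W =  3 → D
  i=22: T-X = 22 → W
  i=23: V-D = 18 → S
  i=24: D-A =  3 → D
  shifts repeat with period 8: DCCFCDWS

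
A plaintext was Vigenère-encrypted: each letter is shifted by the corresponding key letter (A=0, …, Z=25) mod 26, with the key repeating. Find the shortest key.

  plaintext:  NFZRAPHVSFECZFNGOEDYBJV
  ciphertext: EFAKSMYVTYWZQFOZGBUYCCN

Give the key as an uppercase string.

RABTSX

  i= 0: E-N = 17 → R
  i= 1: F-F =  0 → A
  i= 2: A-Z =  1 → B
  i= 3: K-R = 19 → T
  i= 4: S-A = 18 → S
  i= 5: M-P = 23 → X
  i= 6: Y-H = 17 → R
  i= 7: V-V =  0 → A
  i= 8: T-S =  1 → B
  i= 9: Y-F = 19 → T
  i=10: W-E = 18 → S
  i=11: Z-C = 23 → X
  i=12: Q-Z = 17 → R
  i=13: F-F =  0 → A
  i=14: O-N =  1 → B
  i=15: Z-G = 19 → T
  i=16: G-O = 18 → S
  i=17: B-E = 23 → X
  i=18: U-D = 17 → R
  i=19: Y-Y =  0 → A
  i=20: C-B =  1 → B
  i=21: C-J = 19 → T
  i=22: N-V = 18 → S
  shifts repeat with period 6: RABTSX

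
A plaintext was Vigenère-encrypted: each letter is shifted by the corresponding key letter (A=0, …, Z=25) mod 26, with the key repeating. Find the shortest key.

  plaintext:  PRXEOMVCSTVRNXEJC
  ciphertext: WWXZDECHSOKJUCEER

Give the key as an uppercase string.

  i= 0: W-P =  7 → H
  i= 1: W-R =  5 → F
  i= 2: X-X =  0 → A
  i= 3: Z-E = 21 → V
  i= 4: D-O = 15 → P
  i= 5: E-M = 18 → S
  i= 6: C-V =  7 → H
  i= 7: H-C =  5 → F
  i= 8: S-S =  0 → A
  i= 9: O-T = 21 → V
  i=10: K-V = 15 → P
  i=11: J-R = 18 → S
  i=12: U-N =  7 → H
  i=13: C-X =  5 → F
  i=14: E-E =  0 → A
  i=15: E-J = 21 → V
  i=16: R-C = 15 → P
  shifts repeat with period 6: HFAVPS

HFAVPS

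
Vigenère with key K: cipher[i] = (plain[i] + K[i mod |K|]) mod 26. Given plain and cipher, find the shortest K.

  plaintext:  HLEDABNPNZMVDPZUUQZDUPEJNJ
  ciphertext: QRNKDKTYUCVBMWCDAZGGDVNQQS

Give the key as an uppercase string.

JGJHD

  i= 0: Q-H =  9 → J
  i= 1: R-L =  6 → G
  i= 2: N-E =  9 → J
  i= 3: K-D =  7 → H
  i= 4: D-A =  3 → D
  i= 5: K-B =  9 → J
  i= 6: T-N =  6 → G
  i= 7: Y-P =  9 → J
  i= 8: U-N =  7 → H
  i= 9: C-Z =  3 → D
  i=10: V-M =  9 → J
  i=11: B-V =  6 → G
  i=12: M-D =  9 → J
  i=13: W-P =  7 → H
  i=14: C-Z =  3 → D
  i=15: D-U =  9 → J
  i=16: A-U =  6 → G
  i=17: Z-Q =  9 → J
  i=18: G-Z =  7 → H
  i=19: G-D =  3 → D
  i=20: D-U =  9 → J
  i=21: V-P =  6 → G
  i=22: N-E =  9 → J
  i=23: Q-J =  7 → H
  i=24: Q-N =  3 → D
  i=25: S-J =  9 → J
  shifts repeat with period 5: JGJHD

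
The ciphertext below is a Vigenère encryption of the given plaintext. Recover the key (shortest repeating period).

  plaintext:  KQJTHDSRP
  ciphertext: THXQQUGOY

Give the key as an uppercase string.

  i= 0: T-K =  9 → J
  i= 1: H-Q = 17 → R
  i= 2: X-J = 14 → O
  i= 3: Q-T = 23 → X
  i= 4: Q-H =  9 → J
  i= 5: U-D = 17 → R
  i= 6: G-S = 14 → O
  i= 7: O-R = 23 → X
  i= 8: Y-P =  9 → J
  shifts repeat with period 4: JROX

JROX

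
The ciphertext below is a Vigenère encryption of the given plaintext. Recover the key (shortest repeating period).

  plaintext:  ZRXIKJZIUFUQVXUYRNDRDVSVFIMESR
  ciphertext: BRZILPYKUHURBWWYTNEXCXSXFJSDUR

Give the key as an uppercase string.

  i= 0: B-Z =  2 → C
  i= 1: R-R =  0 → A
  i= 2: Z-X =  2 → C
  i= 3: I-I =  0 → A
  i= 4: L-K =  1 → B
  i= 5: P-J =  6 → G
  i= 6: Y-Z = 25 → Z
  i= 7: K-I =  2 → C
  i= 8: U-U =  0 → A
  i= 9: H-F =  2 → C
  i=10: U-U =  0 → A
  i=11: R-Q =  1 → B
  i=12: B-V =  6 → G
  i=13: W-X = 25 → Z
  i=14: W-U =  2 → C
  i=15: Y-Y =  0 → A
  i=16: T-R =  2 → C
  i=17: N-N =  0 → A
  i=18: E-D =  1 → B
  i=19: X-R =  6 → G
  i=20: C-D = 25 → Z
  i=21: X-V =  2 → C
  i=22: S-S =  0 → A
  i=23: X-V =  2 → C
  i=24: F-F =  0 → A
  i=25: J-I =  1 → B
  i=26: S-M =  6 → G
  i=27: D-E = 25 → Z
  i=28: U-S =  2 → C
  i=29: R-R =  0 → A
  shifts repeat with period 7: CACABGZ

CACABGZ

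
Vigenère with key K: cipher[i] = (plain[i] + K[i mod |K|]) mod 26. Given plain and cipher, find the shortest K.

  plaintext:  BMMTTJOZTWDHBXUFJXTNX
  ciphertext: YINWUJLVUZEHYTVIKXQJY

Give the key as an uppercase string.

  i= 0: Y-B = 23 → X
  i= 1: I-M = 22 → W
  i= 2: N-M =  1 → B
  i= 3: W-T =  3 → D
  i= 4: U-T =  1 → B
  i= 5: J-J =  0 → A
  i= 6: L-O = 23 → X
  i= 7: V-Z = 22 → W
  i= 8: U-T =  1 → B
  i= 9: Z-W =  3 → D
  i=10: E-D =  1 → B
  i=11: H-H =  0 → A
  i=12: Y-B = 23 → X
  i=13: T-X = 22 → W
  i=14: V-U =  1 → B
  i=15: I-F =  3 → D
  i=16: K-J =  1 → B
  i=17: X-X =  0 → A
  i=18: Q-T = 23 → X
  i=19: J-N = 22 → W
  i=20: Y-X =  1 → B
  shifts repeat with period 6: XWBDBA

XWBDBA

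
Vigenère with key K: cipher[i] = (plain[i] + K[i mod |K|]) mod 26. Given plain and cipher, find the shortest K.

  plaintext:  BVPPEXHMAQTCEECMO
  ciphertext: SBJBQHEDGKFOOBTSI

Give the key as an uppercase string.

  i= 0: S-B = 17 → R
  i= 1: B-V =  6 → G
  i= 2: J-P = 20 → U
  i= 3: B-P = 12 → M
  i= 4: Q-E = 12 → M
  i= 5: H-X = 10 → K
  i= 6: E-H = 23 → X
  i= 7: D-M = 17 → R
  i= 8: G-A =  6 → G
  i= 9: K-Q = 20 → U
  i=10: F-T = 12 → M
  i=11: O-C = 12 → M
  i=12: O-E = 10 → K
  i=13: B-E = 23 → X
  i=14: T-C = 17 → R
  i=15: S-M =  6 → G
  i=16: I-O = 20 → U
  shifts repeat with period 7: RGUMMKX

RGUMMKX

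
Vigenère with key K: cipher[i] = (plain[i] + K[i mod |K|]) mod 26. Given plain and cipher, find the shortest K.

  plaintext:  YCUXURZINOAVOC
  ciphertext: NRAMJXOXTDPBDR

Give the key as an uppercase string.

  i= 0: N-Y = 15 → P
  i= 1: R-C = 15 → P
  i= 2: A-U =  6 → G
  i= 3: M-X = 15 → P
  i= 4: J-U = 15 → P
  i= 5: X-R =  6 → G
  i= 6: O-Z = 15 → P
  i= 7: X-I = 15 → P
  i= 8: T-N =  6 → G
  i= 9: D-O = 15 → P
  i=10: P-A = 15 → P
  i=11: B-V =  6 → G
  i=12: D-O = 15 → P
  i=13: R-C = 15 → P
  shifts repeat with period 3: PPG

PPG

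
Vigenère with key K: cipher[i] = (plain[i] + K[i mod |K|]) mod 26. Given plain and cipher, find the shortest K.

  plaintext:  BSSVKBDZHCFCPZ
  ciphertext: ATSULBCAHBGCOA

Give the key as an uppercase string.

  i= 0: A-B = 25 → Z
  i= 1: T-S =  1 → B
  i= 2: S-S =  0 → A
  i= 3: U-V = 25 → Z
  i= 4: L-K =  1 → B
  i= 5: B-B =  0 → A
  i= 6: C-D = 25 → Z
  i= 7: A-Z =  1 → B
  i= 8: H-H =  0 → A
  i= 9: B-C = 25 → Z
  i=10: G-F =  1 → B
  i=11: C-C =  0 → A
  i=12: O-P = 25 → Z
  i=13: A-Z =  1 → B
  shifts repeat with period 3: ZBA

ZBA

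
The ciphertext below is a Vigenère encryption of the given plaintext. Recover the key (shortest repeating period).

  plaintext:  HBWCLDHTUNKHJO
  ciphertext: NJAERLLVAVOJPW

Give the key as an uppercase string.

GIEC

  i= 0: N-H =  6 → G
  i= 1: J-B =  8 → I
  i= 2: A-W =  4 → E
  i= 3: E-C =  2 → C
  i= 4: R-L =  6 → G
  i= 5: L-D =  8 → I
  i= 6: L-H =  4 → E
  i= 7: V-T =  2 → C
  i= 8: A-U =  6 → G
  i= 9: V-N =  8 → I
  i=10: O-K =  4 → E
  i=11: J-H =  2 → C
  i=12: P-J =  6 → G
  i=13: W-O =  8 → I
  shifts repeat with period 4: GIEC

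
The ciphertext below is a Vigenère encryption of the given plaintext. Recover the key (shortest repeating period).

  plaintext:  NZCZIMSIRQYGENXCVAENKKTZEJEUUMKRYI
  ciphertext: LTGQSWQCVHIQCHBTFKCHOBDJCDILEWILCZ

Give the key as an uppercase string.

  i= 0: L-N = 24 → Y
  i= 1: T-Z = 20 → U
  i= 2: G-C =  4 → E
  i= 3: Q-Z = 17 → R
  i= 4: S-I = 10 → K
  i= 5: W-M = 10 → K
  i= 6: Q-S = 24 → Y
  i= 7: C-I = 20 → U
  i= 8: V-R =  4 → E
  i= 9: H-Q = 17 → R
  i=10: I-Y = 10 → K
  i=11: Q-G = 10 → K
  i=12: C-E = 24 → Y
  i=13: H-N = 20 → U
  i=14: B-X =  4 → E
  i=15: T-C = 17 → R
  i=16: F-V = 10 → K
  i=17: K-A = 10 → K
  i=18: C-E = 24 → Y
  i=19: H-N = 20 → U
  i=20: O-K =  4 → E
  i=21: B-K = 17 → R
  i=22: D-T = 10 → K
  i=23: J-Z = 10 → K
  i=24: C-E = 24 → Y
  i=25: D-J = 20 → U
  i=26: I-E =  4 → E
  i=27: L-U = 17 → R
  i=28: E-U = 10 → K
  i=29: W-M = 10 → K
  i=30: I-K = 24 → Y
  i=31: L-R = 20 → U
  i=32: C-Y =  4 → E
  i=33: Z-I = 17 → R
  shifts repeat with period 6: YUERKK

YUERKK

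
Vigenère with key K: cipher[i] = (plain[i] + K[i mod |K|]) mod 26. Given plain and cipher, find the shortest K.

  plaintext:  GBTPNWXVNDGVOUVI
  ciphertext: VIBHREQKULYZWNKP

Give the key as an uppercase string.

  i= 0: V-G = 15 → P
  i= 1: I-B =  7 → H
  i= 2: B-T =  8 → I
  i= 3: H-P = 18 → S
  i= 4: R-N =  4 → E
  i= 5: E-W =  8 → I
  i= 6: Q-X = 19 → T
  i= 7: K-V = 15 → P
  i= 8: U-N =  7 → H
  i= 9: L-D =  8 → I
  i=10: Y-G = 18 → S
  i=11: Z-V =  4 → E
  i=12: W-O =  8 → I
  i=13: N-U = 19 → T
  i=14: K-V = 15 → P
  i=15: P-I =  7 → H
  shifts repeat with period 7: PHISEIT

PHISEIT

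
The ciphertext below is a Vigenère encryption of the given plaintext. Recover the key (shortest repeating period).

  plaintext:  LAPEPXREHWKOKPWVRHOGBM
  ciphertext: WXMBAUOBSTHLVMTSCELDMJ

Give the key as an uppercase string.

LXXX

  i= 0: W-L = 11 → L
  i= 1: X-A = 23 → X
  i= 2: M-P = 23 → X
  i= 3: B-E = 23 → X
  i= 4: A-P = 11 → L
  i= 5: U-X = 23 → X
  i= 6: O-R = 23 → X
  i= 7: B-E = 23 → X
  i= 8: S-H = 11 → L
  i= 9: T-W = 23 → X
  i=10: H-K = 23 → X
  i=11: L-O = 23 → X
  i=12: V-K = 11 → L
  i=13: M-P = 23 → X
  i=14: T-W = 23 → X
  i=15: S-V = 23 → X
  i=16: C-R = 11 → L
  i=17: E-H = 23 → X
  i=18: L-O = 23 → X
  i=19: D-G = 23 → X
  i=20: M-B = 11 → L
  i=21: J-M = 23 → X
  shifts repeat with period 4: LXXX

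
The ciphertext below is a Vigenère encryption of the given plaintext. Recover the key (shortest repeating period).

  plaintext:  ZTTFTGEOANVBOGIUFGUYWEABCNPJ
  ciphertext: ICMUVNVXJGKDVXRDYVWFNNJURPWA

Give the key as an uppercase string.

  i= 0: I-Z =  9 → J
  i= 1: C-T =  9 → J
  i= 2: M-T = 19 → T
  i= 3: U-F = 15 → P
  i= 4: V-T =  2 → C
  i= 5: N-G =  7 → H
  i= 6: V-E = 17 → R
  i= 7: X-O =  9 → J
  i= 8: J-A =  9 → J
  i= 9: G-N = 19 → T
  i=10: K-V = 15 → P
  i=11: D-B =  2 → C
  i=12: V-O =  7 → H
  i=13: X-G = 17 → R
  i=14: R-I =  9 → J
  i=15: D-U =  9 → J
  i=16: Y-F = 19 → T
  i=17: V-G = 15 → P
  i=18: W-U =  2 → C
  i=19: F-Y =  7 → H
  i=20: N-W = 17 → R
  i=21: N-E =  9 → J
  i=22: J-A =  9 → J
  i=23: U-B = 19 → T
  i=24: R-C = 15 → P
  i=25: P-N =  2 → C
  i=26: W-P =  7 → H
  i=27: A-J = 17 → R
  shifts repeat with period 7: JJTPCHR

JJTPCHR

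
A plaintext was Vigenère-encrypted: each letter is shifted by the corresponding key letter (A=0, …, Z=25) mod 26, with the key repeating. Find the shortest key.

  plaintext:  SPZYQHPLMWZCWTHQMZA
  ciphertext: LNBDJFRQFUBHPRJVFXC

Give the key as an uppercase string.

TYCF

  i= 0: L-S = 19 → T
  i= 1: N-P = 24 → Y
  i= 2: B-Z =  2 → C
  i= 3: D-Y =  5 → F
  i= 4: J-Q = 19 → T
  i= 5: F-H = 24 → Y
  i= 6: R-P =  2 → C
  i= 7: Q-L =  5 → F
  i= 8: F-M = 19 → T
  i= 9: U-W = 24 → Y
  i=10: B-Z =  2 → C
  i=11: H-C =  5 → F
  i=12: P-W = 19 → T
  i=13: R-T = 24 → Y
  i=14: J-H =  2 → C
  i=15: V-Q =  5 → F
  i=16: F-M = 19 → T
  i=17: X-Z = 24 → Y
  i=18: C-A =  2 → C
  shifts repeat with period 4: TYCF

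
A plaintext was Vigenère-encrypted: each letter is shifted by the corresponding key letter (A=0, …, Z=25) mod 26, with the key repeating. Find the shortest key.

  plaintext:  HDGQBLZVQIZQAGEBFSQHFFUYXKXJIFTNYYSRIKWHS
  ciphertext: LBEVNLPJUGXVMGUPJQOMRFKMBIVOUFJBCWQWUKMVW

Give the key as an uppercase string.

EYYFMAQO

  i= 0: L-H =  4 → E
  i= 1: B-D = 24 → Y
  i= 2: E-G = 24 → Y
  i= 3: V-Q =  5 → F
  i= 4: N-B = 12 → M
  i= 5: L-L =  0 → A
  i= 6: P-Z = 16 → Q
  i= 7: J-V = 14 → O
  i= 8: U-Q =  4 → E
  i= 9: G-I = 24 → Y
  i=10: X-Z = 24 → Y
  i=11: V-Q =  5 → F
  i=12: M-A = 12 → M
  i=13: G-G =  0 → A
  i=14: U-E = 16 → Q
  i=15: P-B = 14 → O
  i=16: J-F =  4 → E
  i=17: Q-S = 24 → Y
  i=18: O-Q = 24 → Y
  i=19: M-H =  5 → F
  i=20: R-F = 12 → M
  i=21: F-F =  0 → A
  i=22: K-U = 16 → Q
  i=23: M-Y = 14 → O
  i=24: B-X =  4 → E
  i=25: I-K = 24 → Y
  i=26: V-X = 24 → Y
  i=27: O-J =  5 → F
  i=28: U-I = 12 → M
  i=29: F-F =  0 → A
  i=30: J-T = 16 → Q
  i=31: B-N = 14 → O
  i=32: C-Y =  4 → E
  i=33: W-Y = 24 → Y
  i=34: Q-S = 24 → Y
  i=35: W-R =  5 → F
  i=36: U-I = 12 → M
  i=37: K-K =  0 → A
  i=38: M-W = 16 → Q
  i=39: V-H = 14 → O
  i=40: W-S =  4 → E
  shifts repeat with period 8: EYYFMAQO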